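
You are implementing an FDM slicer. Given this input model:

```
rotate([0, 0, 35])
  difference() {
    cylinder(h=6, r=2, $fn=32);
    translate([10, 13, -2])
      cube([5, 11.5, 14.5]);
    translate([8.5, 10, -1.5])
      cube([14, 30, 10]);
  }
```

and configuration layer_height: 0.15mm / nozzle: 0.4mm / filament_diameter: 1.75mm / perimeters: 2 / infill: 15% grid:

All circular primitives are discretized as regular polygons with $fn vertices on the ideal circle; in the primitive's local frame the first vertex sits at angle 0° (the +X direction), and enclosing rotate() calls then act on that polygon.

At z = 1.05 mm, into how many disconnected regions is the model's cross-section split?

1

At z = 1.05 mm: the cylinder: section is a regular 32-gon, circumradius r=2; the cube at (10, 13) is present — its section is the full 5×11.5 rectangle; the cube at (8.5, 10) (footprint 14×30) is included at this height; Subtracting the remaining from the first: starting from the r=2 cylinder, the 5×11.5 cube at (10, 13) misses the remaining region (no effect); the 14×30 cube at (8.5, 10) misses the remaining region (no effect) — 1 connected region; (rotated 35° about Z; rotation is an isometry so areas/perimeters/island counts are preserved). The result has 1 disconnected region.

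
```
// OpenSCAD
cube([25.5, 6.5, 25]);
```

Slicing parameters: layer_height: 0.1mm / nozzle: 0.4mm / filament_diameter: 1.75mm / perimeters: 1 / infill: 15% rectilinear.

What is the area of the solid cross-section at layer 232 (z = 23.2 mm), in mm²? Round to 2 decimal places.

165.75 mm²

At z = 23.2 mm: the cube is present — its section is the full 25.5×6.5 rectangle (area 165.75 mm²). Overall, the cross-section is a single solid region. Net area = 165.75 mm².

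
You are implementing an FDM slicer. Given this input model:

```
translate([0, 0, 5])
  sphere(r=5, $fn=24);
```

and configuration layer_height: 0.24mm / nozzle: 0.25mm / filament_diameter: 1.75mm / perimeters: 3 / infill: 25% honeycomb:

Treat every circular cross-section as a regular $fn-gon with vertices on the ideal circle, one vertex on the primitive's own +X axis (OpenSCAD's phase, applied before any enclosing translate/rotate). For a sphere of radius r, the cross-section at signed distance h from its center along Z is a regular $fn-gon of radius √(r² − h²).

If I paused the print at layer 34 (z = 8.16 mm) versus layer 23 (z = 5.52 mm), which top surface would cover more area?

layer 23 (z = 5.52 mm)

Layer 34 (z = 8.16): the r=5 sphere contributes a regular 24-gon of circumradius √(5²−3.16²) = 3.875 (area = (24/2)·3.875²·sin(360°/24) = 46.63 mm²). So its area = 46.63 mm². Layer 23 (z = 5.52): the r=5 sphere slices to a regular 24-gon of circumradius 4.973 (√(r²−h²) with h=0.52 from center) (area = (24/2)·4.973²·sin(360°/24) = 76.81 mm²). So its area = 76.81 mm². Layer 23 is larger (76.81 vs 46.63 mm²).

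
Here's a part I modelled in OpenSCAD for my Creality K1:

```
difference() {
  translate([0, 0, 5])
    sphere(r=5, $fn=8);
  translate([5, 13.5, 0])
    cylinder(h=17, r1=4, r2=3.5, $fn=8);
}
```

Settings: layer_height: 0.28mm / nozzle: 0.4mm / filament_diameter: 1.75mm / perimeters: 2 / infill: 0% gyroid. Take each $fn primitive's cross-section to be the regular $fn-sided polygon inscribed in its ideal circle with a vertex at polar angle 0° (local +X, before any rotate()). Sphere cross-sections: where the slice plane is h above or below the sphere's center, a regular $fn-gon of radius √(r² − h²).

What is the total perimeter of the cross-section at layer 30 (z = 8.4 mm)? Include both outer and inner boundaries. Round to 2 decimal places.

22.45 mm

At z = 8.4 mm: the r=5 sphere slices to a regular 8-gon of circumradius 3.666 (√(r²−h²) with h=3.4 from center) (perimeter = 2·8·3.666·sin(180°/8) = 22.45 mm); the cone at (5, 13.5) contributes a regular 8-gon of circumradius 3.753 (interpolated between r1=4 and r2=3.5 at t=0.494) (perimeter = 2·8·3.753·sin(180°/8) = 22.98 mm); After the difference (first − rest): starting from the r=5 sphere, the cone at (5, 13.5) misses the remaining region (no effect) — boundary = 22.45 mm. Overall, the cross-section is a single solid region. Total boundary length (outer) = 22.45 mm.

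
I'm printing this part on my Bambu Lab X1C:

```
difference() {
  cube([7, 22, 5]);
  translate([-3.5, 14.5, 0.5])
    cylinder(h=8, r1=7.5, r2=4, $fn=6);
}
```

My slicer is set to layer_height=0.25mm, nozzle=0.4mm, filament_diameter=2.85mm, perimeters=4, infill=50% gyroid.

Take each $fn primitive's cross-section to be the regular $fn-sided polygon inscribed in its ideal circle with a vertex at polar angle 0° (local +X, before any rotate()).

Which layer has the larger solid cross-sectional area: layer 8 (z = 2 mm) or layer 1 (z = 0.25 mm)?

layer 1 (z = 0.25 mm)

Layer 8 (z = 2): the 7×22 cube contributes its full rectangle (area 154.00 mm²); the cone at (-3.5, 14.5) (r1=7.5→r2=4) has section circumradius 6.844 here — a regular 6-gon (area = (6/2)·6.844²·sin(360°/6) = 121.69 mm²); Subtracting the remaining from the first: starting from the 7×22 cube (154.00 mm²), the cone at (-3.5, 14.5) partially overlaps it — only the 19.37 mm² overlap (of its 121.69 mm²) is removed, clipping the outline — area = 134.63 mm². So its area = 134.63 mm². Layer 1 (z = 0.25): the cube is present — its section is the full 7×22 rectangle (area 154.00 mm²); the cone at (-3.5, 14.5) is not intersected at this z (z outside [0.5, 8.5]); Taking the first minus the rest: none of the subtracted shapes is present at this height, so the 7×22 cube is unchanged — area = 154.00 mm². So its area = 154.00 mm². Layer 1 is larger (154.00 vs 134.63 mm²).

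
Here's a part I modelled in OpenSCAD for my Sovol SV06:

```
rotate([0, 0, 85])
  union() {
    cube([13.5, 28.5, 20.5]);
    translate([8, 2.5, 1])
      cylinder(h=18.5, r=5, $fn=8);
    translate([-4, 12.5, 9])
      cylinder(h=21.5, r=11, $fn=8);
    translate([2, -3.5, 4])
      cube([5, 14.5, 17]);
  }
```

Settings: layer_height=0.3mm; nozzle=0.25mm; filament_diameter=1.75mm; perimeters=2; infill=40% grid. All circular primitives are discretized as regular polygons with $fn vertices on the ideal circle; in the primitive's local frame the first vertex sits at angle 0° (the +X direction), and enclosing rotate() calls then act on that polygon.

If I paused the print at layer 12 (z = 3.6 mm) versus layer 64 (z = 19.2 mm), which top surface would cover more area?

Layer 12 (z = 3.6): the cube (footprint 13.5×28.5) is included at this height (area 384.75 mm²); the cylinder at (8, 2.5): section is a regular 8-gon, circumradius r=5 (area = (8/2)·5.000²·sin(360°/8) = 70.71 mm²); the cylinder at (-4, 12.5) is not intersected at this z (z outside [9, 30.5]); the cube at (2, -3.5) is absent (z outside [4, 21]); Taking the union: the regions partially overlap — summed areas 455.46 mm² minus the doubly-counted overlap 57.77 mm² gives 397.69 mm² — area = 397.69 mm²; (whole slice rotated 85° about Z — lengths, areas and connectivity unchanged). So its area = 397.69 mm². Layer 64 (z = 19.2): the cube is present — its section is the full 13.5×28.5 rectangle (area 384.75 mm²); the r=5 cylinder at (8, 2.5) contributes a regular 8-gon of circumradius 5 (area = (8/2)·5.000²·sin(360°/8) = 70.71 mm²); the cylinder at (-4, 12.5): section is a regular 8-gon, circumradius r=11 (area = (8/2)·11.000²·sin(360°/8) = 342.24 mm²); the 5×14.5 cube at (2, -3.5) contributes its full rectangle (area 72.50 mm²); Taking the union: the regions partially overlap — summed areas 870.20 mm² minus the doubly-counted overlap 206.69 mm² gives 663.51 mm² — area = 663.51 mm²; (whole slice rotated 85° about Z — lengths, areas and connectivity unchanged). So its area = 663.51 mm². Layer 64 is larger (663.51 vs 397.69 mm²).

layer 64 (z = 19.2 mm)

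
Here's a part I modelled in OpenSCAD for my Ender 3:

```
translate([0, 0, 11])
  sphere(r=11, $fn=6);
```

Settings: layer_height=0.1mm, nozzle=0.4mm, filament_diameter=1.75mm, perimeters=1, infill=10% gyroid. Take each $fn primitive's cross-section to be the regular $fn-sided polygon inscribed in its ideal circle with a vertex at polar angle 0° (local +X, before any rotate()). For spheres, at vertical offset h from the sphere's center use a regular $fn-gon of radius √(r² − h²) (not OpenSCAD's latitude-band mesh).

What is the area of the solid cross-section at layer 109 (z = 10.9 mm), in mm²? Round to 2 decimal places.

314.34 mm²

At z = 10.9 mm: the r=11 sphere slices to a regular 6-gon of circumradius 11.000 (√(r²−h²) with h=0.1 from center) (area = (6/2)·11.000²·sin(360°/6) = 314.34 mm²). Overall, the cross-section is a single solid region. Net area = 314.34 mm².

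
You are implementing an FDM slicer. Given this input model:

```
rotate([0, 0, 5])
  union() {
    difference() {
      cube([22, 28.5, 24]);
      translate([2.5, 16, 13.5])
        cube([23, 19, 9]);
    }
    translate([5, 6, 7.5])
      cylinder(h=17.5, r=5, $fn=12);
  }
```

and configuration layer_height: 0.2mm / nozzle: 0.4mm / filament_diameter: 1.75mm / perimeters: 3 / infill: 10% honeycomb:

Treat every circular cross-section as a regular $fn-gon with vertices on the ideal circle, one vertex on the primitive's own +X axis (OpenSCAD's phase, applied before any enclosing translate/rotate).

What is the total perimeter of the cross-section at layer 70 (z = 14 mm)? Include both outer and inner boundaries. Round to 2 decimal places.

At z = 14 mm: the 22×28.5 cube contributes its full rectangle (perimeter 101.00 mm); the cube at (2.5, 16) (footprint 23×19) is included at this height (perimeter 84.00 mm); After the difference (first − rest): starting from the 22×28.5 cube, the 23×19 cube at (2.5, 16) partially overlaps it — only the 243.75 mm² overlap (of its 437.00 mm²) is removed, clipping the outline — boundary = 101.00 mm; the r=5 cylinder at (5, 6) contributes a regular 12-gon of circumradius 5 (perimeter = 2·12·5.000·sin(180°/12) = 31.06 mm); Merging all regions: the r=5 cylinder at (5, 6) lies entirely inside the result so far, so the union is just the result so far — boundary = 101.00 mm; (whole slice rotated 5° about Z — lengths, areas and connectivity unchanged). Overall, the cross-section is a single solid region. Total boundary length (outer) = 101.00 mm.

101.00 mm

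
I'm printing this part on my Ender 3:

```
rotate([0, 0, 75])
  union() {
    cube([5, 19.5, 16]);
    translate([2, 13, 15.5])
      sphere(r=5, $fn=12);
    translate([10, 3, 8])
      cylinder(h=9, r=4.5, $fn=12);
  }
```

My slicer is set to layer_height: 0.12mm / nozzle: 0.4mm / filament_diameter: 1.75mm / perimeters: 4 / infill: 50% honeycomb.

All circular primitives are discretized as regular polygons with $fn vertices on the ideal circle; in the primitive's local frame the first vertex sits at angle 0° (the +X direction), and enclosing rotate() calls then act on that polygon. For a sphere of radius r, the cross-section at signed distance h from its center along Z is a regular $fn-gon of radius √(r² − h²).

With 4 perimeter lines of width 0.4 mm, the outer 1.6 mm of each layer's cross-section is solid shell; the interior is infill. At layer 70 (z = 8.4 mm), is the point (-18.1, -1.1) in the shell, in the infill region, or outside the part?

outside

At z = 8.4 mm: the 5×19.5 cube contributes its full rectangle; the sphere at (2, 13) does not reach this height (|z−center|=7.100 > r=5); the cylinder at (10, 3): section is a regular 12-gon, circumradius r=4.5; Merging all regions: the 2 present regions are separate (no shared area or edge), so areas and boundary lengths simply add and each stays a separate island — 2 connected regions; (rotated 75° about Z; rotation is an isometry so areas/perimeters/island counts are preserved). Overall, the cross-section has 2 separate islands. Undo the 75° rotation: the query point maps to (-5.747, 17.199) in the un-rotated model frame. The nearest boundary edge runs (0.00, 0.00)→(0.00, 19.50); distance from the point to it = 5.75 mm. The point is not inside any of the regions above, so it lies outside the cross-section (5.75 mm from the nearest boundary).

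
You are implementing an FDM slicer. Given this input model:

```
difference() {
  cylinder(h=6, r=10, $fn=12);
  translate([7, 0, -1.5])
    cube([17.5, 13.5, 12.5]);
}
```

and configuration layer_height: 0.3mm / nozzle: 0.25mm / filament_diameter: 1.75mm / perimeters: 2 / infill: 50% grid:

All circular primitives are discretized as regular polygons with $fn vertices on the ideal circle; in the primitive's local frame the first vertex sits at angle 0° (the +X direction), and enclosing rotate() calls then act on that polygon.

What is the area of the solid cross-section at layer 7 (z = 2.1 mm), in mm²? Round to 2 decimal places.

286.97 mm²

At z = 2.1 mm: the r=10 cylinder contributes a regular 12-gon of circumradius 10 (area = (12/2)·10.000²·sin(360°/12) = 300.00 mm²); the 17.5×13.5 cube at (7, 0) contributes its full rectangle (area 236.25 mm²); After the difference (first − rest): starting from the r=10 cylinder (300.00 mm²), the 17.5×13.5 cube at (7, 0) partially overlaps it — only the 13.03 mm² overlap (of its 236.25 mm²) is removed, clipping the outline — area = 286.97 mm². Overall, the cross-section is a single solid region. Net area = 286.97 mm².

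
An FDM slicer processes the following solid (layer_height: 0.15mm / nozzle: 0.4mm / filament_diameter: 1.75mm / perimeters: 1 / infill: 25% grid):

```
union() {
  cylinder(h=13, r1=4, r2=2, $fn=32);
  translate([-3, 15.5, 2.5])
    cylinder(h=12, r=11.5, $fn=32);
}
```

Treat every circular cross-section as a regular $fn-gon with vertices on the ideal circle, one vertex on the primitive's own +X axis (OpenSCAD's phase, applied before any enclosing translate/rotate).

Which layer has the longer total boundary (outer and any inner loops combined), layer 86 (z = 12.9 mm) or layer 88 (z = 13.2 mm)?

Layer 86 (z = 12.9): the cone (r1=4→r2=2) has section circumradius 2.015 here — a regular 32-gon (perimeter = 2·32·2.015·sin(180°/32) = 12.64 mm); the r=11.5 cylinder at (-3, 15.5) contributes a regular 32-gon of circumradius 11.5 (perimeter = 2·32·11.500·sin(180°/32) = 72.14 mm); Combining (union): the 2 present regions are separate (no shared area or edge), so areas and boundary lengths simply add and each stays a separate island — boundary = 84.78 mm. So its perimeter = 84.78 mm. Layer 88 (z = 13.2): the cone is not intersected at this z (z outside [0, 13]); the r=11.5 cylinder at (-3, 15.5) gives a regular 32-gon of circumradius 11.5 (constant along its height) (perimeter = 2·32·11.500·sin(180°/32) = 72.14 mm); Taking the union: only the r=11.5 cylinder at (-3, 15.5) is present, so the union is just that shape — boundary = 72.14 mm. So its perimeter = 72.14 mm. Layer 86 is larger (84.78 vs 72.14 mm).

layer 86 (z = 12.9 mm)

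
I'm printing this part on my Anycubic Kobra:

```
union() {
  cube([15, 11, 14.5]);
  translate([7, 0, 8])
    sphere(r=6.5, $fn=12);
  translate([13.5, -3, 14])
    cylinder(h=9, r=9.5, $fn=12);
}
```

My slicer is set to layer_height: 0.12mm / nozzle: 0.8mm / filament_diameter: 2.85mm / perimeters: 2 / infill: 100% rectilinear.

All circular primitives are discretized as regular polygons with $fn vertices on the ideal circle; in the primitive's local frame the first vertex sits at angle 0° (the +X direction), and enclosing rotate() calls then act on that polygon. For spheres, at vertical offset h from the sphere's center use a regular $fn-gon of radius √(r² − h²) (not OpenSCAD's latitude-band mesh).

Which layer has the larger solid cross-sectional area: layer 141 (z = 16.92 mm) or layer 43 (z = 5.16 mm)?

Layer 141 (z = 16.92): the cube does not reach this height (z outside [0, 14.5]); the sphere at (7, 0) does not reach this height (|z−center|=8.920 > r=6.5); the r=9.5 cylinder at (13.5, -3) gives a regular 12-gon of circumradius 9.5 (constant along its height) (area = (12/2)·9.500²·sin(360°/12) = 270.75 mm²); Taking the union: only the r=9.5 cylinder at (13.5, -3) is present, so the union is just that shape — area = 270.75 mm². So its area = 270.75 mm². Layer 43 (z = 5.16): the cube is present — its section is the full 15×11 rectangle (area 165.00 mm²); the r=6.5 sphere at (7, 0) contributes a regular 12-gon of circumradius √(6.5²−2.84²) = 5.847 (area = (12/2)·5.847²·sin(360°/12) = 102.55 mm²); the cylinder at (13.5, -3) does not reach this height (z outside [14, 23]); Merging all regions: the regions partially overlap — summed areas 267.55 mm² minus the doubly-counted overlap 51.28 mm² gives 216.28 mm² — area = 216.28 mm². So its area = 216.28 mm². Layer 141 is larger (270.75 vs 216.28 mm²).

layer 141 (z = 16.92 mm)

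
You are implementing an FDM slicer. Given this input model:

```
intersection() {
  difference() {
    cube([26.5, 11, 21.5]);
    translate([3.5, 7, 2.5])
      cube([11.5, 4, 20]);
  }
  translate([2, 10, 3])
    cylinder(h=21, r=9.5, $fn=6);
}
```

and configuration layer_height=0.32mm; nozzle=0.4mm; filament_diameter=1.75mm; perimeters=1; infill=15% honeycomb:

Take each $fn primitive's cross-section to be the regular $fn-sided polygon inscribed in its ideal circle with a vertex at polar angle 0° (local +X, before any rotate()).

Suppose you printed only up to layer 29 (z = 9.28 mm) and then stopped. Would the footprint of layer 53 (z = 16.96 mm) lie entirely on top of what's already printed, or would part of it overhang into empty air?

Compare the two slices. At z = 9.28: the cube is present — its section is the full 26.5×11 rectangle (area 291.50 mm²); the 11.5×4 cube at (3.5, 7) contributes its full rectangle (area 46.00 mm²); Subtracting the remaining from the first: starting from the 26.5×11 cube (291.50 mm²), the 11.5×4 cube at (3.5, 7) lies inside it touching the edge (removes its full 46.00 mm²) — area = 245.50 mm²; the r=9.5 cylinder at (2, 10) contributes a regular 6-gon of circumradius 9.5 (area = (6/2)·9.500²·sin(360°/6) = 234.48 mm²); Keeping only the common overlap: the r=9.5 cylinder at (2, 10) partially overlaps that combined region; clipping to the common part keeps 57.17 mm² — area = 57.17 mm². At z = 16.96: the cube is present — its section is the full 26.5×11 rectangle (area 291.50 mm²); the cube at (3.5, 7) (footprint 11.5×4) is included at this height (area 46.00 mm²); After the difference (first − rest): starting from the 26.5×11 cube (291.50 mm²), the 11.5×4 cube at (3.5, 7) lies inside it touching the edge (removes its full 46.00 mm²) — area = 245.50 mm²; the r=9.5 cylinder at (2, 10) gives a regular 6-gon of circumradius 9.5 (constant along its height) (area = (6/2)·9.500²·sin(360°/6) = 234.48 mm²); Taking the intersection: the r=9.5 cylinder at (2, 10) partially overlaps that combined region; clipping to the common part keeps 57.17 mm² — area = 57.17 mm². Checking containment: the cross-section at z = 16.96 is a subset of the cross-section at z = 9.28.

entirely on top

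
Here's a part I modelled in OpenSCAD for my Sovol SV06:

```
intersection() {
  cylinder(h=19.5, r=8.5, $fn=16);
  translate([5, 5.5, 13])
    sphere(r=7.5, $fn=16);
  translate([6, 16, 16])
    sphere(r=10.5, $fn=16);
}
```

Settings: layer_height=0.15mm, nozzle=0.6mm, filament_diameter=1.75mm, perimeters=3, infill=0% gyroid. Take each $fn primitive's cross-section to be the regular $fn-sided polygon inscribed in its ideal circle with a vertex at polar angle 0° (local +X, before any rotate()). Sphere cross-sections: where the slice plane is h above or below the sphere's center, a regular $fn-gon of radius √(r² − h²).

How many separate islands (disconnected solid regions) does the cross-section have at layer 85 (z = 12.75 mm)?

1

At z = 12.75 mm: the r=8.5 cylinder gives a regular 16-gon of circumradius 8.5 (constant along its height); the sphere at (5, 5.5): section is a regular 16-gon, circumradius = √(r²−h²) = √(7.5²−0.25²) = 7.496; the r=10.5 sphere at (6, 16) contributes a regular 16-gon of circumradius √(10.5²−3.25²) = 9.984; Taking the intersection: the r=7.5 sphere at (5, 5.5) partially overlaps the r=8.5 cylinder; clipping to the common part keeps 82.58 mm²; the r=10.5 sphere at (6, 16) partially overlaps the running intersection; clipping to the common part keeps 4.90 mm² — 1 connected region. Overall, the cross-section is a single solid region. Island count = 1.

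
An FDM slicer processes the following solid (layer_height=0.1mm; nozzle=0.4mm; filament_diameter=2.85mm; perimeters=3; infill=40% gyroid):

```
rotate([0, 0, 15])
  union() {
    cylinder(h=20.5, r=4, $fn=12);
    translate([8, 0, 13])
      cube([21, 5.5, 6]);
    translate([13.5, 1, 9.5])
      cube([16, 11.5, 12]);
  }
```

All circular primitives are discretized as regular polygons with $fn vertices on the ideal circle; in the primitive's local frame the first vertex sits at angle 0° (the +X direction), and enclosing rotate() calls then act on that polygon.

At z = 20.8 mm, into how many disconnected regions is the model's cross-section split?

1

At z = 20.8 mm: the cylinder is not intersected at this z (z outside [0, 20.5]); the cube at (8, 0) is absent (z outside [13, 19]); the cube at (13.5, 1) is present — its section is the full 16×11.5 rectangle; Combining (union): only the 16×11.5 cube at (13.5, 1) is present, so the union is just that shape — 1 connected region; (rotated 15° about Z; rotation is an isometry so areas/perimeters/island counts are preserved). The result has 1 disconnected region.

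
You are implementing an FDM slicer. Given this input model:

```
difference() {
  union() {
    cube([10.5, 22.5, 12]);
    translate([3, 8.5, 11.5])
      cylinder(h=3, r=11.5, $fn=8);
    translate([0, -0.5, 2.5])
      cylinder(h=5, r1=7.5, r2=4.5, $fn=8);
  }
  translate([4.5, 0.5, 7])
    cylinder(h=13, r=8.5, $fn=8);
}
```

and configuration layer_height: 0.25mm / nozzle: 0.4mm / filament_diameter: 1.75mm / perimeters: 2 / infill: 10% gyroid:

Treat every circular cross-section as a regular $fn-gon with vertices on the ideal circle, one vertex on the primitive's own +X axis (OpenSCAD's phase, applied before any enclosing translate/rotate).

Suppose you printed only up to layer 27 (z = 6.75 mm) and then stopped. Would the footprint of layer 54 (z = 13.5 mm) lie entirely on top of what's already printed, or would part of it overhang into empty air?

Compare the two slices. At z = 6.75: the 10.5×22.5 cube contributes its full rectangle (area 236.25 mm²); the cylinder at (3, 8.5) is absent (z outside [11.5, 14.5]); the cone at (0, -0.5) contributes a regular 8-gon of circumradius 4.950 (interpolated between r1=7.5 and r2=4.5 at t=0.850) (area = (8/2)·4.950²·sin(360°/8) = 69.30 mm²); Taking the union: the regions partially overlap — summed areas 305.55 mm² minus the doubly-counted overlap 14.90 mm² gives 290.65 mm² — area = 290.65 mm²; the cylinder at (4.5, 0.5) does not reach this height (z outside [7, 20]); After the difference (first − rest): none of the subtracted shapes is present at this height, so the result so far is unchanged — area = 290.65 mm². At z = 13.5: the cube is not intersected at this z (z outside [0, 12]); the r=11.5 cylinder at (3, 8.5) gives a regular 8-gon of circumradius 11.5 (constant along its height) (area = (8/2)·11.500²·sin(360°/8) = 374.06 mm²); the cone at (0, -0.5) is absent (z outside [2.5, 7.5]); Combining (union): only the r=11.5 cylinder at (3, 8.5) is present, so the union is just that shape — area = 374.06 mm²; the r=8.5 cylinder at (4.5, 0.5) gives a regular 8-gon of circumradius 8.5 (constant along its height) (area = (8/2)·8.500²·sin(360°/8) = 204.35 mm²); Subtracting the remaining from the first: starting from the result so far (374.06 mm²), the r=8.5 cylinder at (4.5, 0.5) partially overlaps it — only the 129.22 mm² overlap (of its 204.35 mm²) is removed, clipping the outline — area = 244.84 mm². Checking containment: at z = 13.5 the cross-section extends beyond the z = 6.75 cross-section by about 129.41 mm².

part overhangs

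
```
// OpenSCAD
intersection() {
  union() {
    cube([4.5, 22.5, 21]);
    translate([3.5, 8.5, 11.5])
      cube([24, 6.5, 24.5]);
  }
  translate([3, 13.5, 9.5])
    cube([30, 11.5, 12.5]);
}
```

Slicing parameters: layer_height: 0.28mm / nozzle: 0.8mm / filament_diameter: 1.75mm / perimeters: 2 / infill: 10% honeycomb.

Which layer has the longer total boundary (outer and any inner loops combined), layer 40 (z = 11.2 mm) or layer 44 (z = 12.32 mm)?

layer 44 (z = 12.32 mm)

Layer 40 (z = 11.2): the 4.5×22.5 cube contributes its full rectangle (perimeter 54.00 mm); the cube at (3.5, 8.5) is not intersected at this z (z outside [11.5, 36]); Taking the union: only the 4.5×22.5 cube is present, so the union is just that shape — boundary = 54.00 mm; the cube at (3, 13.5) (footprint 30×11.5) is included at this height (perimeter 83.00 mm); After intersecting: the 30×11.5 cube at (3, 13.5) partially overlaps the result so far; clipping to the common part keeps 13.50 mm² — boundary = 21.00 mm. So its perimeter = 21.00 mm. Layer 44 (z = 12.32): the 4.5×22.5 cube contributes its full rectangle (perimeter 54.00 mm); the cube at (3.5, 8.5) (footprint 24×6.5) is included at this height (perimeter 61.00 mm); Merging all regions: the regions partially overlap (shared area 6.50 mm²), so the edge portions inside another operand are dropped and the merged outline is re-measured after clipping — boundary = 100.00 mm; the cube at (3, 13.5) is present — its section is the full 30×11.5 rectangle (perimeter 83.00 mm); After intersecting: the 30×11.5 cube at (3, 13.5) partially overlaps that combined region; clipping to the common part keeps 48.00 mm² — boundary = 67.00 mm. So its perimeter = 67.00 mm. Layer 44 is larger (67.00 vs 21.00 mm).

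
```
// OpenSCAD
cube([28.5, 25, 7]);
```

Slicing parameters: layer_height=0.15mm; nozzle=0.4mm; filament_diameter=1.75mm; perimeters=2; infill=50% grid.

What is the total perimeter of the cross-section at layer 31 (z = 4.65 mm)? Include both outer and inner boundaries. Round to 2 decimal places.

At z = 4.65 mm: the 28.5×25 cube contributes its full rectangle (perimeter 107.00 mm). Overall, the cross-section is a single solid region. Total boundary length (outer) = 107.00 mm.

107.00 mm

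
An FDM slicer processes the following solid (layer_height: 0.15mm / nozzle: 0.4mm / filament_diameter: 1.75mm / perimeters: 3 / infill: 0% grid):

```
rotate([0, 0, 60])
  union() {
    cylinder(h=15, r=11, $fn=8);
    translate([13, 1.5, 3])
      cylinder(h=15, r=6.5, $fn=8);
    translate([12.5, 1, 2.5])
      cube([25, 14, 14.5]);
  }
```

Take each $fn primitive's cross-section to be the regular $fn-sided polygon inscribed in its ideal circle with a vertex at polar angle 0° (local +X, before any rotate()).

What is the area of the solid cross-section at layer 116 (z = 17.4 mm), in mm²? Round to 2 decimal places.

At z = 17.4 mm: the cylinder is absent (z outside [0, 15]); the cylinder at (13, 1.5): section is a regular 8-gon, circumradius r=6.5 (area = (8/2)·6.500²·sin(360°/8) = 119.50 mm²); the cube at (12.5, 1) is absent (z outside [2.5, 17]); Merging all regions: only the r=6.5 cylinder at (13, 1.5) is present, so the union is just that shape — area = 119.50 mm²; (whole slice rotated 60° about Z — lengths, areas and connectivity unchanged). Overall, the cross-section is a single solid region. Net area = 119.50 mm².

119.50 mm²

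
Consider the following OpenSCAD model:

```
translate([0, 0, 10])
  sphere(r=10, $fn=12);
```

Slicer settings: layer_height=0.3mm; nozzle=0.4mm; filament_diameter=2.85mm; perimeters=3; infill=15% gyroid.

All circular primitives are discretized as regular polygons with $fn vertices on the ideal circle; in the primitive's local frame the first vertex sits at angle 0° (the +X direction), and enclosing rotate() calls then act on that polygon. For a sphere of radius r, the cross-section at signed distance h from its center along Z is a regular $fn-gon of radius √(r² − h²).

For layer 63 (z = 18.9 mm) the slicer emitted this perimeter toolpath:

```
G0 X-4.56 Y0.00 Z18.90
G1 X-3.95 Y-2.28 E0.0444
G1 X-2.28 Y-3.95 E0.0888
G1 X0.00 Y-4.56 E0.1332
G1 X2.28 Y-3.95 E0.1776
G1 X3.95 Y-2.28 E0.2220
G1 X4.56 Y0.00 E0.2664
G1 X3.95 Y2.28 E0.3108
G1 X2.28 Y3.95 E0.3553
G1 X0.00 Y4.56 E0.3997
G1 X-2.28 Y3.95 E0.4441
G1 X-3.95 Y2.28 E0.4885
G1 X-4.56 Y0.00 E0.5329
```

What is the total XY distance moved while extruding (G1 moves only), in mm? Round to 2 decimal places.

Sum the Euclidean lengths of each G1 segment: total = 28.33 mm.

28.33 mm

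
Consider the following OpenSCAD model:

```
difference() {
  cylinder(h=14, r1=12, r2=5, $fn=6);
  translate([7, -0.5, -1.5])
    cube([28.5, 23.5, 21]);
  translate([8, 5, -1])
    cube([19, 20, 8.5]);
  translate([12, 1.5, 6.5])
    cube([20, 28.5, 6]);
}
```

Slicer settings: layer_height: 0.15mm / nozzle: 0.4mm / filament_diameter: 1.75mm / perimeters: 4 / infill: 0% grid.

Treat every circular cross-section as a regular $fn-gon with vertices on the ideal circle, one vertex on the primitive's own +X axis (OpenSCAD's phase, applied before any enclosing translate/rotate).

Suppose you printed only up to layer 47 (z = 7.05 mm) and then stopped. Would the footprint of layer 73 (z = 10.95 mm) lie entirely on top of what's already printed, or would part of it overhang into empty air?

Compare the two slices. At z = 7.05: the cone contributes a regular 6-gon of circumradius 8.475 (interpolated between r1=12 and r2=5 at t=0.504) (area = (6/2)·8.475²·sin(360°/6) = 186.61 mm²); the cube at (7, -0.5) is present — its section is the full 28.5×23.5 rectangle (area 669.75 mm²); the 19×20 cube at (8, 5) contributes its full rectangle (area 380.00 mm²); the cube at (12, 1.5) is present — its section is the full 20×28.5 rectangle (area 570.00 mm²); After the difference (first − rest): starting from the cone (186.61 mm²), the 28.5×23.5 cube at (7, -0.5) partially overlaps it — only the 2.55 mm² overlap (of its 669.75 mm²) is removed, clipping the outline; the 19×20 cube at (8, 5) misses the remaining region (no effect); the 20×28.5 cube at (12, 1.5) misses the remaining region (no effect) — area = 184.06 mm². At z = 10.95: the cone: at t=0.782 of its height the radius interpolates to r₁+(r₂−r₁)t = 6.525, giving a regular 6-gon of that circumradius (area = (6/2)·6.525²·sin(360°/6) = 110.61 mm²); the cube at (7, -0.5) is present — its section is the full 28.5×23.5 rectangle (area 669.75 mm²); the cube at (8, 5) does not reach this height (z outside [-1, 7.5]); the cube at (12, 1.5) (footprint 20×28.5) is included at this height (area 570.00 mm²); Subtracting the remaining from the first: starting from the cone (110.61 mm²), the 28.5×23.5 cube at (7, -0.5) misses the remaining region (no effect); the 20×28.5 cube at (12, 1.5) misses the remaining region (no effect) — area = 110.61 mm². Checking containment: the cross-section at z = 10.95 is a subset of the cross-section at z = 7.05.

entirely on top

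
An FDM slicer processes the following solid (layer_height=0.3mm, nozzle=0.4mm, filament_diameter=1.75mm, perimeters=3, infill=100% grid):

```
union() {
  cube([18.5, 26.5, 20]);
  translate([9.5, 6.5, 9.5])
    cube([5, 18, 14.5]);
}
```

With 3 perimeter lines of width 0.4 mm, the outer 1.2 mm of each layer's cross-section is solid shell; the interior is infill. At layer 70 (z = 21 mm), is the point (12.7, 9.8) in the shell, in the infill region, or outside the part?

infill

At z = 21 mm: the cube is not intersected at this z (z outside [0, 20]); the cube at (9.5, 6.5) is present — its section is the full 5×18 rectangle; Merging all regions: only the 5×18 cube at (9.5, 6.5) is present, so the union is just that shape — 1 connected region. Overall, the cross-section is a single solid region. The nearest boundary edge runs (14.50, 6.50)→(14.50, 24.50); distance from the point to it = 1.80 mm. The point is inside the cross-section and 1.80 mm from the nearest boundary — more than the 1.2 mm shell width (3 × 0.4), so it's in the infill interior.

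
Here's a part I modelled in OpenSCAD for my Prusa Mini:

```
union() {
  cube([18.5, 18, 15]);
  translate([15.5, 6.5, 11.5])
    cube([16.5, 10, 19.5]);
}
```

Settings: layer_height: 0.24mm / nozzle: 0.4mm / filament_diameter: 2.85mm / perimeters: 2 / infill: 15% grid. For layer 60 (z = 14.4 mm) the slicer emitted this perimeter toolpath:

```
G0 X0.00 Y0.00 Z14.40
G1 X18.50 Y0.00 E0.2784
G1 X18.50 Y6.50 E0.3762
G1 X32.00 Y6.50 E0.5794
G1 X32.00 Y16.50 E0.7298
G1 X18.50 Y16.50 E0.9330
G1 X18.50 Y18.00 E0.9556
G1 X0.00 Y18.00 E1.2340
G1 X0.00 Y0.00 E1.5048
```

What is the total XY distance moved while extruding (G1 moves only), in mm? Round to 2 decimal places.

100.00 mm

Sum the Euclidean lengths of each G1 segment: total = 100.00 mm.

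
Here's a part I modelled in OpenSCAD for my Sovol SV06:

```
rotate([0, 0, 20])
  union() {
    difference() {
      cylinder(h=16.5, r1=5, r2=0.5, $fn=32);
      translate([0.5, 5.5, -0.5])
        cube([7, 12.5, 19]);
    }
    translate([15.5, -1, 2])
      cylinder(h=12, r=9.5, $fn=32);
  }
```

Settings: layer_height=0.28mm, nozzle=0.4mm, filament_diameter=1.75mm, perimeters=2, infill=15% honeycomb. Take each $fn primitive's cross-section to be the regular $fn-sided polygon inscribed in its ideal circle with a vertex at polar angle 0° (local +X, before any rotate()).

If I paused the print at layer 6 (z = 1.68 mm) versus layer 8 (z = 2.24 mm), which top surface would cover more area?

layer 8 (z = 2.24 mm)

Layer 6 (z = 1.68): the cone (r1=5→r2=0.5) has section circumradius 4.542 here — a regular 32-gon (area = (32/2)·4.542²·sin(360°/32) = 64.39 mm²); the 7×12.5 cube at (0.5, 5.5) contributes its full rectangle (area 87.50 mm²); Taking the first minus the rest: starting from the cone (64.39 mm²), the 7×12.5 cube at (0.5, 5.5) misses the remaining region (no effect) — area = 64.39 mm²; the cylinder at (15.5, -1) is absent (z outside [2, 14]); Combining (union): only that combined region is present, so the union is just that shape — area = 64.39 mm²; (rotated 20° about Z; rotation is an isometry so areas/perimeters/island counts are preserved). So its area = 64.39 mm². Layer 8 (z = 2.24): the cone (r1=5→r2=0.5) has section circumradius 4.389 here — a regular 32-gon (area = (32/2)·4.389²·sin(360°/32) = 60.13 mm²); the cube at (0.5, 5.5) (footprint 7×12.5) is included at this height (area 87.50 mm²); Subtracting the remaining from the first: starting from the cone (60.13 mm²), the 7×12.5 cube at (0.5, 5.5) misses the remaining region (no effect) — area = 60.13 mm²; the r=9.5 cylinder at (15.5, -1) contributes a regular 32-gon of circumradius 9.5 (area = (32/2)·9.500²·sin(360°/32) = 281.71 mm²); Merging all regions: the 2 present regions are separate (no shared area or edge), so areas and boundary lengths simply add and each stays a separate island — area = 341.84 mm²; (whole slice rotated 20° about Z — lengths, areas and connectivity unchanged). So its area = 341.84 mm². Layer 8 is larger (341.84 vs 64.39 mm²).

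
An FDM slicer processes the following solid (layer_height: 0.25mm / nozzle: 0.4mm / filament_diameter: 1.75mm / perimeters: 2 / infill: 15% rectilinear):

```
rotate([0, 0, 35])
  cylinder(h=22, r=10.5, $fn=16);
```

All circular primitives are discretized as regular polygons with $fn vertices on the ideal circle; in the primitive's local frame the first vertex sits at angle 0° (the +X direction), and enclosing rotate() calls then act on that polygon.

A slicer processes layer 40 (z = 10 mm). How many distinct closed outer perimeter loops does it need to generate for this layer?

At z = 10 mm: the r=10.5 cylinder gives a regular 16-gon of circumradius 10.5 (constant along its height); (whole slice rotated 35° about Z — lengths, areas and connectivity unchanged). The result has 1 disconnected region.

1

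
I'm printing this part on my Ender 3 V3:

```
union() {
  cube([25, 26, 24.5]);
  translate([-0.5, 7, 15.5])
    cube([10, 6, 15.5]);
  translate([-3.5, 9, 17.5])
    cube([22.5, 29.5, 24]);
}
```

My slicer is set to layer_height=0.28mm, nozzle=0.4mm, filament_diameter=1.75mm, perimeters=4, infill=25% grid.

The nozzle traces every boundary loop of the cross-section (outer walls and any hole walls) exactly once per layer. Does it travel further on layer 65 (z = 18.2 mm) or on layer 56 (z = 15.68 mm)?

layer 65 (z = 18.2 mm)

Layer 65 (z = 18.2): the cube is present — its section is the full 25×26 rectangle (perimeter 102.00 mm); the cube at (-0.5, 7) is present — its section is the full 10×6 rectangle (perimeter 32.00 mm); the cube at (-3.5, 9) (footprint 22.5×29.5) is included at this height (perimeter 104.00 mm); Combining (union): the regions partially overlap (shared area 382.00 mm²), so the edge portions inside another operand are dropped and the merged outline is re-measured after clipping — boundary = 134.00 mm. So its perimeter = 134.00 mm. Layer 56 (z = 15.68): the cube is present — its section is the full 25×26 rectangle (perimeter 102.00 mm); the cube at (-0.5, 7) (footprint 10×6) is included at this height (perimeter 32.00 mm); the cube at (-3.5, 9) does not reach this height (z outside [17.5, 41.5]); Merging all regions: the regions partially overlap (shared area 57.00 mm²), so the edge portions inside another operand are dropped and the merged outline is re-measured after clipping — boundary = 103.00 mm. So its perimeter = 103.00 mm. Layer 65 is larger (134.00 vs 103.00 mm).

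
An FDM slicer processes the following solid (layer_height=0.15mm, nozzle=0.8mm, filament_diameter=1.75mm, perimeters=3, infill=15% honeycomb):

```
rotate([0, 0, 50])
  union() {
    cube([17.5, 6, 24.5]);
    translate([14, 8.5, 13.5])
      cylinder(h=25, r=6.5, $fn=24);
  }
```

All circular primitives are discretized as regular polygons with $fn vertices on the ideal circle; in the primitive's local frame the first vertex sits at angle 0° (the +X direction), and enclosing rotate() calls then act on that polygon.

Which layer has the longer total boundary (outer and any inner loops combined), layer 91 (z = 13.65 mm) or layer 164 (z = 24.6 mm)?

Layer 91 (z = 13.65): the cube is present — its section is the full 17.5×6 rectangle (perimeter 47.00 mm); the cylinder at (14, 8.5): section is a regular 24-gon, circumradius r=6.5 (perimeter = 2·24·6.500·sin(180°/24) = 40.72 mm); Combining (union): the regions partially overlap (shared area 29.78 mm²), so the edge portions inside another operand are dropped and the merged outline is re-measured after clipping — boundary = 64.04 mm; (rotated 50° about Z; rotation is an isometry so areas/perimeters/island counts are preserved). So its perimeter = 64.04 mm. Layer 164 (z = 24.6): the cube is absent (z outside [0, 24.5]); the cylinder at (14, 8.5): section is a regular 24-gon, circumradius r=6.5 (perimeter = 2·24·6.500·sin(180°/24) = 40.72 mm); Merging all regions: only the r=6.5 cylinder at (14, 8.5) is present, so the union is just that shape — boundary = 40.72 mm; (rotated 50° about Z; rotation is an isometry so areas/perimeters/island counts are preserved). So its perimeter = 40.72 mm. Layer 91 is larger (64.04 vs 40.72 mm).

layer 91 (z = 13.65 mm)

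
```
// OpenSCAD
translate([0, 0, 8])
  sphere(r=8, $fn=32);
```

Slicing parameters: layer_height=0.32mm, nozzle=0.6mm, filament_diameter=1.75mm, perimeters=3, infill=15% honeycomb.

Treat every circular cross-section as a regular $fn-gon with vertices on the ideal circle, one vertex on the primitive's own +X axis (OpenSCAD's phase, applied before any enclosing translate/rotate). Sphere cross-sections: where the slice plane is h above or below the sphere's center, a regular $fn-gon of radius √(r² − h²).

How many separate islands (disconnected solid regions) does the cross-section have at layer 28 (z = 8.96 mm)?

At z = 8.96 mm: the sphere: section is a regular 32-gon, circumradius = √(r²−h²) = √(8²−0.96²) = 7.942. Overall, the cross-section is a single solid region. Island count = 1.

1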